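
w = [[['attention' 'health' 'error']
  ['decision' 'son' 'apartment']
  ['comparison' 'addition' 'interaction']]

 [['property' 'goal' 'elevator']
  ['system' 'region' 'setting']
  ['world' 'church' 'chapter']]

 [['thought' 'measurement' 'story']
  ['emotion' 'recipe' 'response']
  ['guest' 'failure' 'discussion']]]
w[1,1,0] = 'system'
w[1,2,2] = 'chapter'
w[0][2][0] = 'comparison'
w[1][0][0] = 'property'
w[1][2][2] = 'chapter'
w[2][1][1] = 'recipe'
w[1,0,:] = ['property', 'goal', 'elevator']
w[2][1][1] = 'recipe'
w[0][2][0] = 'comparison'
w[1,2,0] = 'world'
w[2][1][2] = 'response'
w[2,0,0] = 'thought'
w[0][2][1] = 'addition'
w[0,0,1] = 'health'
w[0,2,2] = 'interaction'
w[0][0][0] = 'attention'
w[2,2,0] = 'guest'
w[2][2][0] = 'guest'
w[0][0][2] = 'error'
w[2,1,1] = 'recipe'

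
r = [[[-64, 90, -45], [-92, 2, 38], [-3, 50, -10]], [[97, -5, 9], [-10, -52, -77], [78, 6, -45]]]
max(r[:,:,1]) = 90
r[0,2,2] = -10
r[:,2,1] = [50, 6]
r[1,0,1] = -5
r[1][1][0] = -10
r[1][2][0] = 78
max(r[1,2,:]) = 78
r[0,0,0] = -64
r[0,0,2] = -45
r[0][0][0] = -64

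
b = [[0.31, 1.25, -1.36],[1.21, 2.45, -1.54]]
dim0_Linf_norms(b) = [1.21, 2.45, 1.54]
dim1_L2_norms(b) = [1.87, 3.14]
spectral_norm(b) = 3.61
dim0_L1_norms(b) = [1.52, 3.7, 2.9]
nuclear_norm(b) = 4.16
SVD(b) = [[-0.5, -0.87], [-0.87, 0.50]] @ diag([3.612007984762847, 0.5475384169256508]) @ [[-0.33, -0.76, 0.56], [0.62, 0.27, 0.74]]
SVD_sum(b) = [[0.60, 1.38, -1.01], [1.04, 2.38, -1.74]] + [[-0.29, -0.13, -0.35],[0.17, 0.07, 0.2]]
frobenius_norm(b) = 3.65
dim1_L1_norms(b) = [2.92, 5.2]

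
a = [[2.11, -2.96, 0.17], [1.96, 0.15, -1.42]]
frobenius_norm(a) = 4.37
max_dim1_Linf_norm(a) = 2.96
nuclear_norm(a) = 5.95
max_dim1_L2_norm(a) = 3.64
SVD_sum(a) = [[2.49, -2.51, -0.34],[0.99, -0.99, -0.13]] + [[-0.38,-0.45,0.51], [0.97,1.14,-1.29]]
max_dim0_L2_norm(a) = 2.96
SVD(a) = [[-0.93, -0.37], [-0.37, 0.93]] @ diag([3.8218773712166234, 2.1251713717680065]) @ [[-0.7, 0.71, 0.1], [0.49, 0.58, -0.65]]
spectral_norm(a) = 3.82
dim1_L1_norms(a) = [5.24, 3.53]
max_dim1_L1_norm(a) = 5.24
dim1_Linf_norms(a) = [2.96, 1.96]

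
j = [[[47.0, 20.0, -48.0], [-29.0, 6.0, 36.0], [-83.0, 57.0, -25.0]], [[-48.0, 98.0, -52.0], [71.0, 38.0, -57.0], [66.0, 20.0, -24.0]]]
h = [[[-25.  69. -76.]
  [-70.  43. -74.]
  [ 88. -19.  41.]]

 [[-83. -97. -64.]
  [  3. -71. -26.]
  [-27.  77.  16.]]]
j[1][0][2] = -52.0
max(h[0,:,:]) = 88.0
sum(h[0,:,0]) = -7.0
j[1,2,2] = -24.0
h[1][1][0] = 3.0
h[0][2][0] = 88.0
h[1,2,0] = -27.0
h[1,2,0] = -27.0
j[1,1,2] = -57.0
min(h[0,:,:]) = -76.0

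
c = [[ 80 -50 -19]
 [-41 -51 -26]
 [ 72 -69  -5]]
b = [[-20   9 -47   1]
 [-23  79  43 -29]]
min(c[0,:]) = -50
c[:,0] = [80, -41, 72]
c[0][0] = 80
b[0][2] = -47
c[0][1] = -50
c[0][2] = -19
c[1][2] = -26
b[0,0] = -20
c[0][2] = -19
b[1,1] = 79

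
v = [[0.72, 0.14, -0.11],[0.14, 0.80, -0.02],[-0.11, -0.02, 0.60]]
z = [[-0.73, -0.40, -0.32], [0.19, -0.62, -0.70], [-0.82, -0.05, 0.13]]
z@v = [[-0.55, -0.42, -0.1], [0.13, -0.46, -0.43], [-0.61, -0.16, 0.17]]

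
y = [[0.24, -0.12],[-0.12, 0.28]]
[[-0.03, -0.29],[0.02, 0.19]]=y@ [[-0.11, -1.13],  [0.02, 0.19]]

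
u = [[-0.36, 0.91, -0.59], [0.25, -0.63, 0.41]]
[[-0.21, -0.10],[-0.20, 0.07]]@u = [[0.05, -0.13, 0.08], [0.09, -0.23, 0.15]]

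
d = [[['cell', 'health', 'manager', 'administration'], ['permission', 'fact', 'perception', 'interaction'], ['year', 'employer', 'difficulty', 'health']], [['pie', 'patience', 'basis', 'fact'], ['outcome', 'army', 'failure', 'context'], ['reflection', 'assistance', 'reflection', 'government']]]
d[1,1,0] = 'outcome'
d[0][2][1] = 'employer'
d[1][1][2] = 'failure'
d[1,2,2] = 'reflection'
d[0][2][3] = 'health'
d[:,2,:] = [['year', 'employer', 'difficulty', 'health'], ['reflection', 'assistance', 'reflection', 'government']]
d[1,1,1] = 'army'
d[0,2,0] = 'year'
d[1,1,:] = ['outcome', 'army', 'failure', 'context']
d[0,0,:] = ['cell', 'health', 'manager', 'administration']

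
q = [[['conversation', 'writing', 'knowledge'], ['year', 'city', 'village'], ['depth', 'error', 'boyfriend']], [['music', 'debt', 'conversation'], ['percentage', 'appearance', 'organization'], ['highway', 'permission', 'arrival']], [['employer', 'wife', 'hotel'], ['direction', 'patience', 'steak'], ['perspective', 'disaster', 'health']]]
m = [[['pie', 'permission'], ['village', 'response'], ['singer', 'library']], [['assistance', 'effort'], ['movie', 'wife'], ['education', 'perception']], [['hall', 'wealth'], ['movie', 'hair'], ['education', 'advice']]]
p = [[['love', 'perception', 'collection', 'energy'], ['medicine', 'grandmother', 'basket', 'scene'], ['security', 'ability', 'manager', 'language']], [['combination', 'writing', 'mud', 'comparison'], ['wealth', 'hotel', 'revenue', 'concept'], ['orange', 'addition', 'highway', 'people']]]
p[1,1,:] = ['wealth', 'hotel', 'revenue', 'concept']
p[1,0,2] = 'mud'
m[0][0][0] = 'pie'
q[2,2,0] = 'perspective'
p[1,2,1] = 'addition'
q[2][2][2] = 'health'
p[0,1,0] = 'medicine'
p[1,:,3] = ['comparison', 'concept', 'people']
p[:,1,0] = ['medicine', 'wealth']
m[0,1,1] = 'response'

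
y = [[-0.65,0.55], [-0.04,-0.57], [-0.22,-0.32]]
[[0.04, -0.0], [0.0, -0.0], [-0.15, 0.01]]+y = [[-0.61, 0.55], [-0.04, -0.57], [-0.37, -0.31]]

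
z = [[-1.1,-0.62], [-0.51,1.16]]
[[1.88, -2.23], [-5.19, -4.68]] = z@[[0.65,3.45], [-4.19,-2.52]]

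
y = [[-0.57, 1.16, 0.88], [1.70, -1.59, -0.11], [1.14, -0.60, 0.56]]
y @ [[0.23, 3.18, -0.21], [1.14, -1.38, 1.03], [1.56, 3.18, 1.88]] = [[2.56, -0.61, 2.97], [-1.59, 7.25, -2.20], [0.45, 6.23, 0.2]]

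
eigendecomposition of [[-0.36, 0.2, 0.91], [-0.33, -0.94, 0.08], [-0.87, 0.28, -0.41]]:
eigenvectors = [[-0.70+0.00j, -0.70-0.00j, -0.11+0.00j], [0.07-0.20j, 0.07+0.20j, -0.95+0.00j], [-0.02-0.68j, -0.02+0.68j, (0.29+0j)]]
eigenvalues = [(-0.35+0.93j), (-0.35-0.93j), (-1+0j)]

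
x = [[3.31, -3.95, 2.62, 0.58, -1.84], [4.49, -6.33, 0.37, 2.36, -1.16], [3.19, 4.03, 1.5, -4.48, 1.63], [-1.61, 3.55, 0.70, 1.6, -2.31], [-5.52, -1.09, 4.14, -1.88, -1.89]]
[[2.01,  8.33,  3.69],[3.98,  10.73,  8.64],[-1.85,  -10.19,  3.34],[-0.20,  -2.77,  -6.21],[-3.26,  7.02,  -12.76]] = x@[[0.41, -0.43, 1.57], [-0.22, -1.6, -0.32], [-0.55, 1.11, -0.18], [0.09, 0.9, 0.54], [-0.64, -0.00, 1.42]]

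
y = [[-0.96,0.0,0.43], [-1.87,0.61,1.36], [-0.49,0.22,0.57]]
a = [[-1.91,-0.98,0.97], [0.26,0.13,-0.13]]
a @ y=[[3.19,-0.38,-1.60],  [-0.43,0.05,0.21]]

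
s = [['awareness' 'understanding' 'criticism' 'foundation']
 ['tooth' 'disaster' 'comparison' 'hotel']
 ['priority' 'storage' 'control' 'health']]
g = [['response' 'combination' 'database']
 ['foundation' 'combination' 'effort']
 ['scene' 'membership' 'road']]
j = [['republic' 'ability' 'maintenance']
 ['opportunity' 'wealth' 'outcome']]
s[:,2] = ['criticism', 'comparison', 'control']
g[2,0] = 'scene'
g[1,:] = ['foundation', 'combination', 'effort']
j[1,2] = 'outcome'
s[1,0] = 'tooth'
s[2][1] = 'storage'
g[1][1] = 'combination'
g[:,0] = ['response', 'foundation', 'scene']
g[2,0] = 'scene'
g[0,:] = ['response', 'combination', 'database']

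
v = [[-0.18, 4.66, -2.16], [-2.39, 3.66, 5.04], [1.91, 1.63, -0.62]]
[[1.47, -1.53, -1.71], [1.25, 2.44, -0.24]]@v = [[0.13, -1.54, -9.83], [-6.52, 14.36, 9.75]]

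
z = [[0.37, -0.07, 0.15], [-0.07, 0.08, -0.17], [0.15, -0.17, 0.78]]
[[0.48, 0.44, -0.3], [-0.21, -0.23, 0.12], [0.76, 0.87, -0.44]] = z @ [[0.97, 0.79, -0.62], [-0.1, -0.22, 0.04], [0.77, 0.91, -0.44]]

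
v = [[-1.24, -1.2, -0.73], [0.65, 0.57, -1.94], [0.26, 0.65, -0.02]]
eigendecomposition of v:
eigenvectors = [[(0.91+0j),-0.30+0.48j,-0.30-0.48j], [-0.40+0.00j,(0.75+0j),(0.75-0j)], [0.03+0.00j,(0.11-0.32j),(0.11+0.32j)]]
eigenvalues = [(-0.74+0j), (0.02+1.25j), (0.02-1.25j)]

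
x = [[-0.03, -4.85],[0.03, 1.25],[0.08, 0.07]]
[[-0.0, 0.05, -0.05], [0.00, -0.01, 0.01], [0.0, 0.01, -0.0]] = x@[[0.01, 0.08, -0.07],[-0.0, -0.01, 0.01]]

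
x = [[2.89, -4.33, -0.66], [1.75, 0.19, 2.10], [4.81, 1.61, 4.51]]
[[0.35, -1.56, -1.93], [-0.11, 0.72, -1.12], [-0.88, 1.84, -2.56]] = x@[[-0.28, -0.04, -0.39], [-0.3, 0.28, 0.22], [0.21, 0.35, -0.23]]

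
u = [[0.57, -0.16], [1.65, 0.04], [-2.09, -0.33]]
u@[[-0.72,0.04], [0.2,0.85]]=[[-0.44,-0.11], [-1.18,0.10], [1.44,-0.36]]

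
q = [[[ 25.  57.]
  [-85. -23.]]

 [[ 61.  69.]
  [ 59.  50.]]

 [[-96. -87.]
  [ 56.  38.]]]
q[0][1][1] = -23.0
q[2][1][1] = 38.0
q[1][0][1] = 69.0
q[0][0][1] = 57.0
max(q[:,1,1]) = 50.0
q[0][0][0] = 25.0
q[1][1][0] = 59.0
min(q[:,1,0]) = -85.0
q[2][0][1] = -87.0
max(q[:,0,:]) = 69.0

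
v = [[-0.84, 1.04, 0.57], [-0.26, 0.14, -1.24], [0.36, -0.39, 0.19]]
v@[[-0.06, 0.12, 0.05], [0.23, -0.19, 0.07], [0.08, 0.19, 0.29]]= [[0.34, -0.19, 0.20], [-0.05, -0.29, -0.36], [-0.10, 0.15, 0.05]]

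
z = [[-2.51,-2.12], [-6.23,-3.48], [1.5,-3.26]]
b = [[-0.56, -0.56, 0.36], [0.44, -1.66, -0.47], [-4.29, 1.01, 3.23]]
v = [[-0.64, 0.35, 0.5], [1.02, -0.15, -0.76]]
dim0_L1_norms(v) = [1.66, 0.5, 1.26]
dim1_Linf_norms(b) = [0.56, 1.66, 4.29]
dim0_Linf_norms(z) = [6.23, 3.48]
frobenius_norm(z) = 8.64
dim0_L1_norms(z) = [10.24, 8.86]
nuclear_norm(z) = 11.45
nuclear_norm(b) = 7.22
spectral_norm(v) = 1.54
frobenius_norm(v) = 1.56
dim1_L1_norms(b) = [1.48, 2.57, 8.53]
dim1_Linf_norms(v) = [0.64, 1.02]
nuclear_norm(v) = 1.75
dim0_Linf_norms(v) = [1.02, 0.35, 0.76]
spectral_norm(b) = 5.57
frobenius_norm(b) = 5.81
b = z @ v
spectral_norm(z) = 7.85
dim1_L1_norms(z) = [4.63, 9.71, 4.76]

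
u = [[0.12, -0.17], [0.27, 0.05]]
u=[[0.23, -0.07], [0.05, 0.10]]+[[-0.11,  -0.10], [0.22,  -0.05]]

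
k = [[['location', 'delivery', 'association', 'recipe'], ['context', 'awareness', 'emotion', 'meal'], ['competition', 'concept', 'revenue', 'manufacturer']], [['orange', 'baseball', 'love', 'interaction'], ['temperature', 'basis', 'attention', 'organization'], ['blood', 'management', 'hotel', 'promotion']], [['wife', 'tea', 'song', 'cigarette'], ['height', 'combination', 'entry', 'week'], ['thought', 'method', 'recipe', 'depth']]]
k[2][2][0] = 'thought'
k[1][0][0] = 'orange'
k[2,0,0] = 'wife'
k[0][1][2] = 'emotion'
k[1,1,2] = 'attention'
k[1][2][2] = 'hotel'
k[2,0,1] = 'tea'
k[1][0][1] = 'baseball'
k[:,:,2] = [['association', 'emotion', 'revenue'], ['love', 'attention', 'hotel'], ['song', 'entry', 'recipe']]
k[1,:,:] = [['orange', 'baseball', 'love', 'interaction'], ['temperature', 'basis', 'attention', 'organization'], ['blood', 'management', 'hotel', 'promotion']]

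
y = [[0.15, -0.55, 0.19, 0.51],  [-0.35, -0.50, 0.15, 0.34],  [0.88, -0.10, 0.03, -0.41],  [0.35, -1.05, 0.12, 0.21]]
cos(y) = [[0.73, 0.17, -0.0, 0.04], [-0.19, 0.96, 0.05, 0.17], [-0.02, 0.00, 0.95, -0.16], [-0.29, -0.06, 0.03, 1.09]]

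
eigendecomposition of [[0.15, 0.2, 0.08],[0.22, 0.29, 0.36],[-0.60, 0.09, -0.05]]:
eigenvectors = [[-0.15+0.00j, (0.41-0.25j), 0.41+0.25j], [0.60+0.00j, (0.67+0j), 0.67-0.00j], [(-0.78+0j), (-0.21+0.53j), (-0.21-0.53j)]]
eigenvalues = [(-0.23+0j), (0.31+0.2j), (0.31-0.2j)]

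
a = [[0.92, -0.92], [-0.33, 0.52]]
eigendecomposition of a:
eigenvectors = [[0.92,0.76], [-0.39,0.65]]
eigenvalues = [1.31, 0.13]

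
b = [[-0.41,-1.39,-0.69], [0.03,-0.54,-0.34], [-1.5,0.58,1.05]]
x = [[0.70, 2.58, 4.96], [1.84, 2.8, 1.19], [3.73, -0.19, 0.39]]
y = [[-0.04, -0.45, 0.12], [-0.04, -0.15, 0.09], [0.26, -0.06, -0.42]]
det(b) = 0.03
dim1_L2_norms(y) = [0.47, 0.18, 0.5]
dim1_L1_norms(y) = [0.61, 0.28, 0.74]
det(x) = -43.01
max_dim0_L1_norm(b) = 2.51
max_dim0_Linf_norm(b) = 1.5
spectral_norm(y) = 0.54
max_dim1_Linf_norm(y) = 0.45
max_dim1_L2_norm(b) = 1.92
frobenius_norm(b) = 2.58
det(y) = -0.00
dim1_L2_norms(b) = [1.61, 0.64, 1.92]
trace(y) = -0.61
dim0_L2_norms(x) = [4.22, 3.81, 5.12]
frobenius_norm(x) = 7.65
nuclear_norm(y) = 1.00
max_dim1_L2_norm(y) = 0.5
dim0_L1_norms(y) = [0.34, 0.66, 0.63]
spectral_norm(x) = 6.42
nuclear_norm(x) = 11.96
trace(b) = 0.10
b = y @ x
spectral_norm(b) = 2.12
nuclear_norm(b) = 3.61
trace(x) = 3.89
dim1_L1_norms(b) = [2.49, 0.91, 3.13]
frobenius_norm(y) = 0.71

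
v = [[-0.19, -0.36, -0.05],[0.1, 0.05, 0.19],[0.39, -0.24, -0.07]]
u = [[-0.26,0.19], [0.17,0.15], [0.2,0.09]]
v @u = [[-0.02, -0.09], [0.02, 0.04], [-0.16, 0.03]]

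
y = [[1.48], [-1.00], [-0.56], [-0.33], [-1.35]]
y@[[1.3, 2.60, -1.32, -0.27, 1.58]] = [[1.92, 3.85, -1.95, -0.4, 2.34],  [-1.3, -2.6, 1.32, 0.27, -1.58],  [-0.73, -1.46, 0.74, 0.15, -0.88],  [-0.43, -0.86, 0.44, 0.09, -0.52],  [-1.76, -3.51, 1.78, 0.36, -2.13]]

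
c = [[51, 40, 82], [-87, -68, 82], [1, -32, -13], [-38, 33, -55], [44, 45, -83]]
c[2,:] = [1, -32, -13]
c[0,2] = 82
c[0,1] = 40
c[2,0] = 1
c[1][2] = 82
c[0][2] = 82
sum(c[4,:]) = 6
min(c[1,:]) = -87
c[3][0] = -38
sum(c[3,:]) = -60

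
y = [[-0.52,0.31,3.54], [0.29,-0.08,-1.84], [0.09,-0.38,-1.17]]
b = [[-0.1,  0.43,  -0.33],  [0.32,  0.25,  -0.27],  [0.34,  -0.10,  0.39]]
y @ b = [[1.35, -0.5, 1.47],[-0.68, 0.29, -0.79],[-0.53, 0.06, -0.38]]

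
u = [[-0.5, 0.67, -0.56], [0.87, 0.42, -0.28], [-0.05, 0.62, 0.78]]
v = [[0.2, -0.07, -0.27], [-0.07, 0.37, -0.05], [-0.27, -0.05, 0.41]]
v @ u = [[-0.15, -0.06, -0.3], [0.36, 0.08, -0.1], [0.07, 0.05, 0.49]]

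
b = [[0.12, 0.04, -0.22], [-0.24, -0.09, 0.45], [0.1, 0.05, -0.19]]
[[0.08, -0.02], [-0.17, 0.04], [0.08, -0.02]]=b@ [[0.28, 0.16], [0.30, -0.28], [-0.17, 0.12]]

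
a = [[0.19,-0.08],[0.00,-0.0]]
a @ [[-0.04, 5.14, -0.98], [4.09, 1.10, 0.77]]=[[-0.33, 0.89, -0.25], [0.0, 0.0, 0.0]]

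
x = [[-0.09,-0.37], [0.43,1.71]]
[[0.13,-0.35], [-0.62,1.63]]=x@ [[-0.8, -0.35], [-0.16, 1.04]]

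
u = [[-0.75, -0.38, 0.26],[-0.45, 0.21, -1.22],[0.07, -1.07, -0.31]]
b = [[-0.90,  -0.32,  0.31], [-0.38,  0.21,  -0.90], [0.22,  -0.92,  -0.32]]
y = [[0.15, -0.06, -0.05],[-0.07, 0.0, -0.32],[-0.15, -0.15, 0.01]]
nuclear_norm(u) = 3.29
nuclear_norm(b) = 3.00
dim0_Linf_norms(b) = [0.9, 0.92, 0.9]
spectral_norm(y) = 0.33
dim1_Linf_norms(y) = [0.15, 0.32, 0.15]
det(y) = -0.01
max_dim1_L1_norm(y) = 0.39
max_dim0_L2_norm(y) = 0.32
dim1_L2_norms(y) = [0.17, 0.33, 0.21]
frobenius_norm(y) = 0.43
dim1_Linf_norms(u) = [0.75, 1.22, 1.07]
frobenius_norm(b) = 1.73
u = y + b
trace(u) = -0.85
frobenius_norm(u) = 1.94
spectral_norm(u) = 1.33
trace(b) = -1.01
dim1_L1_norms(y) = [0.26, 0.39, 0.31]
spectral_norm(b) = 1.01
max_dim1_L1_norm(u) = 1.88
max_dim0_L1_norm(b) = 1.53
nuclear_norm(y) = 0.70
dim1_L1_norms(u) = [1.39, 1.88, 1.45]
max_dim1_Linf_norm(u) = 1.22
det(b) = 1.00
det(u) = 1.23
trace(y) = 0.16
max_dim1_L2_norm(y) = 0.33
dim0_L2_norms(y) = [0.22, 0.16, 0.32]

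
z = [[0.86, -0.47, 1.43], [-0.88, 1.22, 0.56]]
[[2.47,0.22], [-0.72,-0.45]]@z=[[1.93, -0.89, 3.66], [-0.22, -0.21, -1.28]]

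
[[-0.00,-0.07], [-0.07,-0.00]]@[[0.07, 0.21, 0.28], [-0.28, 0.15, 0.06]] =[[0.02, -0.01, -0.0], [-0.00, -0.01, -0.02]]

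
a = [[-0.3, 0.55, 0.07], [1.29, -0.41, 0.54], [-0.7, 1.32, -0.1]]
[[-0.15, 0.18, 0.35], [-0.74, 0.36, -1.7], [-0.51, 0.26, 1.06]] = a @ [[-1.05, 0.12, -0.84], [-0.91, 0.31, 0.29], [0.45, 0.62, -0.92]]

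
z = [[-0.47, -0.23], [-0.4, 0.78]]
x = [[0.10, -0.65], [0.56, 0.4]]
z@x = [[-0.18, 0.21], [0.40, 0.57]]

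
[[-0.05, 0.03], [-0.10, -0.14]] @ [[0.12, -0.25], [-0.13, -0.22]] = [[-0.01, 0.01], [0.01, 0.06]]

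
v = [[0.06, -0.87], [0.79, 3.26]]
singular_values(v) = [3.46, 0.26]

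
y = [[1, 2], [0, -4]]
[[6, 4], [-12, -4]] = y @ [[0, 2], [3, 1]]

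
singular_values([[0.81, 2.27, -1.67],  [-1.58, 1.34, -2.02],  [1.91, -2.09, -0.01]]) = [4.22, 2.28, 1.4]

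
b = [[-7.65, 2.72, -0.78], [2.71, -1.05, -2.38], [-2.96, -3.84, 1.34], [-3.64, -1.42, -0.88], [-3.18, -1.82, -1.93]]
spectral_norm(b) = 9.91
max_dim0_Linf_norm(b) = 7.65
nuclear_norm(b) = 18.76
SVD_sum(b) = [[-7.72,0.15,-0.44], [2.58,-0.05,0.15], [-2.80,0.05,-0.16], [-3.65,0.07,-0.21], [-3.24,0.06,-0.19]] + [[0.05, 2.57, 0.01], [-0.02, -1.01, -0.01], [-0.07, -3.89, -0.02], [-0.03, -1.49, -0.01], [-0.04, -1.89, -0.01]] + [[0.02, 0.0, -0.35], [0.14, 0.01, -2.52], [-0.09, -0.01, 1.52], [0.04, 0.0, -0.66], [0.1, 0.01, -1.73]]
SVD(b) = [[-0.78, -0.48, 0.10], [0.26, 0.19, 0.72], [-0.28, 0.73, -0.43], [-0.37, 0.28, 0.19], [-0.33, 0.35, 0.5]] @ diag([9.914368579845416, 5.343245345091468, 3.5054564389152305]) @ [[1.00,-0.02,0.06], [-0.02,-1.0,-0.01], [0.06,0.00,-1.0]]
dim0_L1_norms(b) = [20.14, 10.85, 7.31]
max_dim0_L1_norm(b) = 20.14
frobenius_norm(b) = 11.80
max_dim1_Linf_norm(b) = 7.65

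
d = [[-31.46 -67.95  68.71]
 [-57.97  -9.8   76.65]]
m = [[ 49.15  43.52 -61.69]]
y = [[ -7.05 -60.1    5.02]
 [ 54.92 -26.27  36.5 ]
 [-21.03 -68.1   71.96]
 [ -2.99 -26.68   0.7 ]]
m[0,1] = 43.52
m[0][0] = 49.15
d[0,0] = -31.46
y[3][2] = 0.7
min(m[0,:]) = -61.69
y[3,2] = 0.7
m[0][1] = 43.52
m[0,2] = -61.69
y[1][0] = 54.92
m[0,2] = -61.69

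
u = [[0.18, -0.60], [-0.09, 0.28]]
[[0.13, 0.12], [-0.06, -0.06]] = u @[[-0.09, 0.3], [-0.24, -0.11]]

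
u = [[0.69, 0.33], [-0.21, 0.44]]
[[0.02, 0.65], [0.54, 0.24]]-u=[[-0.67, 0.32], [0.75, -0.20]]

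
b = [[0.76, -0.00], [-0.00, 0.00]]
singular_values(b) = [0.76, 0.0]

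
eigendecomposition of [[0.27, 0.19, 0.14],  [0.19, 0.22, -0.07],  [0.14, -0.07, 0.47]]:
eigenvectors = [[0.66, -0.55, 0.51], [-0.69, -0.72, 0.12], [-0.3, 0.43, 0.85]]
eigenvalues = [0.01, 0.41, 0.54]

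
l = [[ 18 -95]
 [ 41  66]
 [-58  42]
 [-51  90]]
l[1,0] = 41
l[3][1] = 90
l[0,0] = 18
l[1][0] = 41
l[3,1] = 90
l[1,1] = 66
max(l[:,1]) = 90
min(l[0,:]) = -95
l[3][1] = 90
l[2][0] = -58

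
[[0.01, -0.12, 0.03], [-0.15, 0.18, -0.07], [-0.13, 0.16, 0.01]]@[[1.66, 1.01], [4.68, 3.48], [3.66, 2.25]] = [[-0.44, -0.34],[0.34, 0.32],[0.57, 0.45]]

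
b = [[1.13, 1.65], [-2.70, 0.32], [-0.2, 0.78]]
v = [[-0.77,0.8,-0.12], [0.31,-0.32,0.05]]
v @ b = [[-3.01, -1.11],  [1.20, 0.45]]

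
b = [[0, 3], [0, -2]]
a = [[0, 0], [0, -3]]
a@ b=[[0, 0], [0, 6]]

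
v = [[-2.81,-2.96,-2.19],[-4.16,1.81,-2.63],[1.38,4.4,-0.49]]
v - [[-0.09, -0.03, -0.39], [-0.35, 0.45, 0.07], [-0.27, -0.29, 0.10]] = [[-2.72, -2.93, -1.80], [-3.81, 1.36, -2.70], [1.65, 4.69, -0.59]]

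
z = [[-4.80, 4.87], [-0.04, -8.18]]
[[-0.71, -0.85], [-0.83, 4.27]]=z@[[0.25, -0.35], [0.10, -0.52]]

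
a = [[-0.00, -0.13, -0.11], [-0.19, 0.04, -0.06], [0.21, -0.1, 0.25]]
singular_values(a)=[0.39, 0.17, 0.09]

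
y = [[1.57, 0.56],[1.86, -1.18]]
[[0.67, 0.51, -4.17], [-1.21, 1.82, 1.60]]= y @ [[0.04, 0.56, -1.39], [1.09, -0.66, -3.55]]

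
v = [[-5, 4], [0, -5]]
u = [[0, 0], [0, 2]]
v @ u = [[0, 8], [0, -10]]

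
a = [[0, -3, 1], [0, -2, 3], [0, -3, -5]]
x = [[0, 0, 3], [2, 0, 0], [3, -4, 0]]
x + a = [[0, -3, 4], [2, -2, 3], [3, -7, -5]]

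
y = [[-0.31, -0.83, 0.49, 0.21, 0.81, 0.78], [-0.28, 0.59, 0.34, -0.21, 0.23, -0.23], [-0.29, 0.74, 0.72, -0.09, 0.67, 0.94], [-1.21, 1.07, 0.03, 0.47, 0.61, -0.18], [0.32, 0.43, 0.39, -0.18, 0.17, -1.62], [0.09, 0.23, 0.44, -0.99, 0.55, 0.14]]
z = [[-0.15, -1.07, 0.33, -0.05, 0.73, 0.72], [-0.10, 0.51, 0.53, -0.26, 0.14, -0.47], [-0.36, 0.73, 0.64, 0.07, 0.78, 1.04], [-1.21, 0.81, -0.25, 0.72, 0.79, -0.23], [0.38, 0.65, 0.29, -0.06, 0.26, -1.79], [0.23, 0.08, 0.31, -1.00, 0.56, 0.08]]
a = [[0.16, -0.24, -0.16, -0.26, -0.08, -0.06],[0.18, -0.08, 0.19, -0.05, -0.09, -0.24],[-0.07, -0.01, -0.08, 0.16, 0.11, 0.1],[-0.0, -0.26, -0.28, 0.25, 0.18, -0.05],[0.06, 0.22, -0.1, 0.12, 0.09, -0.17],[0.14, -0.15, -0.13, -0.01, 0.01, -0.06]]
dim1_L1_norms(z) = [3.05, 2.01, 3.62, 4.01, 3.43, 2.26]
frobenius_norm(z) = 3.84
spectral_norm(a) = 0.57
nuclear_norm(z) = 8.19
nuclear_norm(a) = 1.79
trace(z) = 2.06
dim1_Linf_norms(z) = [1.07, 0.53, 1.04, 1.21, 1.79, 1.0]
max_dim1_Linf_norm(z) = 1.79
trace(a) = 0.28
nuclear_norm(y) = 7.63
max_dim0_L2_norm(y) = 2.05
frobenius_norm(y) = 3.67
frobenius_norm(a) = 0.90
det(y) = -0.55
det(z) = -1.78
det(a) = 0.00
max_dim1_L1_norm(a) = 1.02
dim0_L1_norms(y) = [2.5, 3.89, 2.41, 2.15, 3.04, 3.89]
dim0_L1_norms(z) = [2.43, 3.85, 2.35, 2.16, 3.26, 4.33]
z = a + y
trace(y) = 1.78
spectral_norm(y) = 2.28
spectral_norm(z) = 2.45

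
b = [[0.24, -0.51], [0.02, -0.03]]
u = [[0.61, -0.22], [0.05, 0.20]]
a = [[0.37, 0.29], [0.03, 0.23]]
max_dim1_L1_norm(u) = 0.83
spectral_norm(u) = 0.65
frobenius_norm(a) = 0.52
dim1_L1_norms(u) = [0.83, 0.25]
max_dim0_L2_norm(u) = 0.61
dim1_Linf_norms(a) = [0.37, 0.23]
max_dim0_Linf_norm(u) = 0.61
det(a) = 0.08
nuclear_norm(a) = 0.65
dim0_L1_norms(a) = [0.4, 0.52]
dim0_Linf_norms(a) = [0.37, 0.29]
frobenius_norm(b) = 0.56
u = a + b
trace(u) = 0.81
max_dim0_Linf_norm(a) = 0.37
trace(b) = 0.21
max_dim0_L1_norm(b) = 0.54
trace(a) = 0.60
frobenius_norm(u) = 0.68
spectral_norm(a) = 0.50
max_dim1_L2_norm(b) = 0.56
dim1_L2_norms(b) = [0.56, 0.04]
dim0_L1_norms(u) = [0.66, 0.42]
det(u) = 0.13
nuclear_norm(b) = 0.57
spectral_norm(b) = 0.56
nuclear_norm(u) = 0.85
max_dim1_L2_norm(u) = 0.65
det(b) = 0.00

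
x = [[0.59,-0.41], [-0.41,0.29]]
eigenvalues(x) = [0.88, 0.0]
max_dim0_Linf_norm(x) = 0.59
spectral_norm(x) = 0.88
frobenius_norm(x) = 0.88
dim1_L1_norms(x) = [1.0, 0.7]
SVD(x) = [[-0.82, 0.57],[0.57, 0.82]] @ diag([0.8765775990588613, 0.003422400941138554]) @ [[-0.82, 0.57], [0.57, 0.82]]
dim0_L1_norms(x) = [1.0, 0.7]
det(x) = 0.00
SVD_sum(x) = [[0.59,-0.41], [-0.41,0.29]] + [[0.0, 0.00],[0.0, 0.0]]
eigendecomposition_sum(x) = [[0.59, -0.41], [-0.41, 0.29]] + [[0.00, 0.0], [0.00, 0.00]]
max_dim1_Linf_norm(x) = 0.59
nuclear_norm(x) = 0.88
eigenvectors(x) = [[0.82, 0.57], [-0.57, 0.82]]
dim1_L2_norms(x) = [0.72, 0.5]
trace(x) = 0.88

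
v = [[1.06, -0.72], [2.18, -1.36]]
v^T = [[1.06, 2.18], [-0.72, -1.36]]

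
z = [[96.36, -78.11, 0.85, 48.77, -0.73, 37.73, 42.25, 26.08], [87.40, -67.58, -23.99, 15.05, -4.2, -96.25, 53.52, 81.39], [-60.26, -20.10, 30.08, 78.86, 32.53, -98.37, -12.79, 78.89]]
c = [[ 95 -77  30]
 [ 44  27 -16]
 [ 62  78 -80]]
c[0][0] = 95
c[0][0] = 95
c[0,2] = 30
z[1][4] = -4.2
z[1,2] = -23.99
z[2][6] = -12.79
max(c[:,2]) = 30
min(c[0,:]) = -77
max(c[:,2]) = 30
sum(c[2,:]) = 60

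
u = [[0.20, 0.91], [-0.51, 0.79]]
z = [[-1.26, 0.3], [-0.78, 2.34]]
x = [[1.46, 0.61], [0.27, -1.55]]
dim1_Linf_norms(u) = [0.91, 0.79]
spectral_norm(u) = 1.22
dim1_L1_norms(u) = [1.11, 1.3]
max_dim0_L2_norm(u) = 1.21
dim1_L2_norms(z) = [1.3, 2.47]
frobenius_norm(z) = 2.79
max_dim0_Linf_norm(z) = 2.34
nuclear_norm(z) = 3.63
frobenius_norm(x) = 2.23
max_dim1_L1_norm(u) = 1.3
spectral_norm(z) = 2.58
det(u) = 0.62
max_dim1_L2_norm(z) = 2.47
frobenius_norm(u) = 1.32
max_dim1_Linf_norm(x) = 1.55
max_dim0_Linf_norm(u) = 0.91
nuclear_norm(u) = 1.73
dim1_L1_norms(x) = [2.07, 1.82]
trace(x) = -0.09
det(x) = -2.43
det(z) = -2.71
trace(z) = 1.08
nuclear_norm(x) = 3.14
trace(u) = 0.99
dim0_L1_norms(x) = [1.73, 2.16]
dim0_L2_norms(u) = [0.55, 1.21]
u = z + x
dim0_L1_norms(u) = [0.71, 1.7]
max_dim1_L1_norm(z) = 3.12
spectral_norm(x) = 1.74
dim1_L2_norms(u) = [0.93, 0.94]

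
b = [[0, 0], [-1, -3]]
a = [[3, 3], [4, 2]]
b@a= [[0, 0], [-15, -9]]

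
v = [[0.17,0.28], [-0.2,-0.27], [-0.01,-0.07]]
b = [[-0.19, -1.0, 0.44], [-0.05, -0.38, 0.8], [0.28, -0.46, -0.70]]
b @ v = [[0.16, 0.19], [0.06, 0.03], [0.15, 0.25]]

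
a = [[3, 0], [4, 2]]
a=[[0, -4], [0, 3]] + [[3, 4], [4, -1]]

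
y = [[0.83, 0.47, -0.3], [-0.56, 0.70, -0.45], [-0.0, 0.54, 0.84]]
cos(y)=[[0.78, -0.29, 0.32], [0.42, 0.97, 0.28], [0.11, -0.41, 0.77]]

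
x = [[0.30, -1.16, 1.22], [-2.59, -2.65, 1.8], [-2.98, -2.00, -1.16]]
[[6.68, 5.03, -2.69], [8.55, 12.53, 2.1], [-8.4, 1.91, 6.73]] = x @[[0.31, -1.39, -2.17], [0.39, -0.95, 0.54], [5.77, 3.56, -1.16]]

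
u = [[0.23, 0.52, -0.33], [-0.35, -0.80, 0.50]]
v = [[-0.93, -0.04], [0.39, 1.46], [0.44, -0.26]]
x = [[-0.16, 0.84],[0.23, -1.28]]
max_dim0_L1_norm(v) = 1.76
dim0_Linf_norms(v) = [0.93, 1.46]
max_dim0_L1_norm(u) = 1.32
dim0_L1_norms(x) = [0.39, 2.12]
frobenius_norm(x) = 1.56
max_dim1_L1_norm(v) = 1.85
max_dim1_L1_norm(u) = 1.65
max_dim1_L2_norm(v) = 1.51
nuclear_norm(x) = 1.56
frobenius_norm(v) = 1.85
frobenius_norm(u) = 1.20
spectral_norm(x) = 1.56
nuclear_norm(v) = 2.55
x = u @ v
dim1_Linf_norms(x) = [0.84, 1.28]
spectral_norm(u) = 1.20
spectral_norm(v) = 1.55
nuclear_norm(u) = 1.21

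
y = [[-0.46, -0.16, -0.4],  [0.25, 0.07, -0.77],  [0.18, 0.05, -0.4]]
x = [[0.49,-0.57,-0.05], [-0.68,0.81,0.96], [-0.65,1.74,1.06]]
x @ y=[[-0.38, -0.12, 0.26], [0.69, 0.21, -0.74], [0.92, 0.28, -1.5]]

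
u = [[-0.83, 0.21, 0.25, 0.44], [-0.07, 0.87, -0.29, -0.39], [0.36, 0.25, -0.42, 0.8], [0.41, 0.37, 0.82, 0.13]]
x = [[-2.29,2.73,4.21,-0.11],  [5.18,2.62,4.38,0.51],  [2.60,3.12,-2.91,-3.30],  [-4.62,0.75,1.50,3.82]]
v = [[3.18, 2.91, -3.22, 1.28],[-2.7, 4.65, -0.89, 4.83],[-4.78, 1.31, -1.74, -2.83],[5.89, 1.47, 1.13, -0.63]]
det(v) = 628.56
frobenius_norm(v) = 12.56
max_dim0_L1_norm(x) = 14.69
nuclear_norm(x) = 22.88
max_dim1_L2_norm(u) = 1.0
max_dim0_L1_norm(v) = 16.55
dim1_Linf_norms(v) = [3.22, 4.83, 4.78, 5.89]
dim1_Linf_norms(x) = [4.21, 5.18, 3.3, 4.62]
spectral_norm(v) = 8.72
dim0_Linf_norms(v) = [5.89, 4.65, 3.22, 4.83]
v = x @ u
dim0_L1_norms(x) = [14.69, 9.22, 13.0, 7.74]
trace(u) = -0.25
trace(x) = 1.24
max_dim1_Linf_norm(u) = 0.87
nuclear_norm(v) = 22.84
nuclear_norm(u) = 3.99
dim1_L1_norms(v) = [10.59, 13.07, 10.66, 9.12]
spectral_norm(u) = 1.00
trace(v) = 5.46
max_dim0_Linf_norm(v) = 5.89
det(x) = 632.48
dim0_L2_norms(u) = [1.0, 1.0, 1.0, 1.0]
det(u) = 0.99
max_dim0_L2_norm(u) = 1.0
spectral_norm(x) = 8.76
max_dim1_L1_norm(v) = 13.07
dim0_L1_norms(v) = [16.55, 10.34, 6.98, 9.57]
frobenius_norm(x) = 12.58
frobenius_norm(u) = 2.00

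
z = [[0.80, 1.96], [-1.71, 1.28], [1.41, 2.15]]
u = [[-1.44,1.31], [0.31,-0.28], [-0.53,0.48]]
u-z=[[-2.24, -0.65], [2.02, -1.56], [-1.94, -1.67]]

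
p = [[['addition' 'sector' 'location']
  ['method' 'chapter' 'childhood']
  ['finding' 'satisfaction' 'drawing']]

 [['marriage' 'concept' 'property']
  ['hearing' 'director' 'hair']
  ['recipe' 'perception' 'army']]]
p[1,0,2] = 'property'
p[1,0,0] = 'marriage'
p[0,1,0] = 'method'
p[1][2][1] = 'perception'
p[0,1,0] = 'method'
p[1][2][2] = 'army'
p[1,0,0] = 'marriage'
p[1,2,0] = 'recipe'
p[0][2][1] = 'satisfaction'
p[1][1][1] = 'director'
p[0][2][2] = 'drawing'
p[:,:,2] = [['location', 'childhood', 'drawing'], ['property', 'hair', 'army']]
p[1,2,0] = 'recipe'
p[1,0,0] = 'marriage'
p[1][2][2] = 'army'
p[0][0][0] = 'addition'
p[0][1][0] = 'method'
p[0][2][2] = 'drawing'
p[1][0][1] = 'concept'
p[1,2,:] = ['recipe', 'perception', 'army']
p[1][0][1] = 'concept'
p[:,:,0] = [['addition', 'method', 'finding'], ['marriage', 'hearing', 'recipe']]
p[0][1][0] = 'method'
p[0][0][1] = 'sector'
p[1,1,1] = 'director'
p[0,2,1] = 'satisfaction'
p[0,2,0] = 'finding'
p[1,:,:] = [['marriage', 'concept', 'property'], ['hearing', 'director', 'hair'], ['recipe', 'perception', 'army']]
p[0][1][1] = 'chapter'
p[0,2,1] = 'satisfaction'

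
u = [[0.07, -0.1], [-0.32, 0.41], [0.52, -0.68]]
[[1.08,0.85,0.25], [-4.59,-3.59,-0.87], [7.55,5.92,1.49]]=u @ [[5.42, 2.75, -4.52], [-6.96, -6.60, -5.65]]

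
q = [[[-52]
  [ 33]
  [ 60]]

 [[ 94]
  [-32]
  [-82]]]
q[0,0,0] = -52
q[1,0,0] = 94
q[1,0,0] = 94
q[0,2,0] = 60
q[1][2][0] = -82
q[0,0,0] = -52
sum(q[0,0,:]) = -52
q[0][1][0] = 33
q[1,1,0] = -32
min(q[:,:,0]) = -82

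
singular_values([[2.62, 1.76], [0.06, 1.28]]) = [3.26, 1.0]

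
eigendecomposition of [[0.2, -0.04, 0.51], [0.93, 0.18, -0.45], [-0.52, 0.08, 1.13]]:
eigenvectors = [[-0.59+0.00j, (0.18+0.37j), 0.18-0.37j], [(-0.51+0j), (0.87+0j), 0.87-0.00j], [-0.62+0.00j, (-0.06+0.25j), (-0.06-0.25j)]]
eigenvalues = [(0.7+0j), (0.4+0.27j), (0.4-0.27j)]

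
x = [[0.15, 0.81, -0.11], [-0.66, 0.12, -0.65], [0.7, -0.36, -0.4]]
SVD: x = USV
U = [[0.32, -0.81, 0.5], [0.7, 0.55, 0.44], [-0.63, 0.21, 0.75]]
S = [1.06, 0.82, 0.73]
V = [[-0.81, 0.54, -0.23],[-0.41, -0.8, -0.43],[0.41, 0.25, -0.87]]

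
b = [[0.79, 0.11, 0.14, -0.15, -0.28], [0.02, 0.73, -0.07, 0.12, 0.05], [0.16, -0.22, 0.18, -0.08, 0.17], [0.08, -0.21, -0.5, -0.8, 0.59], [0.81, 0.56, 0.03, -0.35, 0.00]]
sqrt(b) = [[0.31, -0.68, -0.56, -0.82, 0.90],[0.33, 1.24, 0.29, 0.44, -0.53],[0.49, 0.30, 0.84, 0.38, -0.52],[-2.05, -2.75, -2.54, -2.45, 4.10],[-0.53, -1.01, -1.21, -1.54, 2.37]]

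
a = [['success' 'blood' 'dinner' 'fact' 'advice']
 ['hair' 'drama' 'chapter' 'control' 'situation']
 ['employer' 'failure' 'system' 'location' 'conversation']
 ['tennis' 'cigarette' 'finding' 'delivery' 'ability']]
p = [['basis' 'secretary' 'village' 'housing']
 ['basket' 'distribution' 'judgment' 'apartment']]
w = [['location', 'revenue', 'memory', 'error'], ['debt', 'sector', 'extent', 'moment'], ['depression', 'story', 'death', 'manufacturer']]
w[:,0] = ['location', 'debt', 'depression']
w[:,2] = ['memory', 'extent', 'death']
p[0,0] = 'basis'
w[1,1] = 'sector'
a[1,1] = 'drama'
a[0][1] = 'blood'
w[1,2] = 'extent'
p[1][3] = 'apartment'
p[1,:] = ['basket', 'distribution', 'judgment', 'apartment']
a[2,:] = ['employer', 'failure', 'system', 'location', 'conversation']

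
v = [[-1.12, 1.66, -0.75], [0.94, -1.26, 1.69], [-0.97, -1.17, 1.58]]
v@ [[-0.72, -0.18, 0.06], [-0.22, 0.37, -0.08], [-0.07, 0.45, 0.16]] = [[0.49, 0.48, -0.32], [-0.52, 0.13, 0.43], [0.85, 0.45, 0.29]]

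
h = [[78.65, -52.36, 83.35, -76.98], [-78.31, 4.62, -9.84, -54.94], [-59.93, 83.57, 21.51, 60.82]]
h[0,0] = 78.65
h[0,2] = 83.35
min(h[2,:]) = -59.93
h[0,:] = [78.65, -52.36, 83.35, -76.98]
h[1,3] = -54.94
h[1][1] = 4.62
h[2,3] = 60.82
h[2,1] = 83.57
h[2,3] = 60.82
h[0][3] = -76.98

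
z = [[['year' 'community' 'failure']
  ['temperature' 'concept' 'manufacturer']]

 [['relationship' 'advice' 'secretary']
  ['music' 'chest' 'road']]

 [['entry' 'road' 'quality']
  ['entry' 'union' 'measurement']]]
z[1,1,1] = 'chest'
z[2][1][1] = 'union'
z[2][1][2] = 'measurement'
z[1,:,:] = [['relationship', 'advice', 'secretary'], ['music', 'chest', 'road']]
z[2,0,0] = 'entry'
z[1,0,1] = 'advice'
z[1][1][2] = 'road'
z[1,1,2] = 'road'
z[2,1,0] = 'entry'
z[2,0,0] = 'entry'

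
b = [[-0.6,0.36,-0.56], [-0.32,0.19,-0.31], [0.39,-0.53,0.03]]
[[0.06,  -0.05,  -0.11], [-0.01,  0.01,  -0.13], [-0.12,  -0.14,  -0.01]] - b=[[0.66, -0.41, 0.45], [0.31, -0.18, 0.18], [-0.51, 0.39, -0.04]]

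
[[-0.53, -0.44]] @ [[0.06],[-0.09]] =[[0.01]]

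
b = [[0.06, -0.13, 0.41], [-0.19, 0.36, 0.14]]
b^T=[[0.06, -0.19], [-0.13, 0.36], [0.41, 0.14]]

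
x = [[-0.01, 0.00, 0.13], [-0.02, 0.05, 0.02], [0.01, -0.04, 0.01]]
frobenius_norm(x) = 0.15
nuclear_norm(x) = 0.20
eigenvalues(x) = [(0.07+0j), (-0.01+0.02j), (-0.01-0.02j)]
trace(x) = 0.05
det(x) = 0.00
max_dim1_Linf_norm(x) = 0.13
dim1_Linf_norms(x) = [0.13, 0.05, 0.04]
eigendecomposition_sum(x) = [[(0.02+0j), -0.06-0.00j, (0.02+0j)], [(-0.01-0j), (0.03+0j), (-0.01+0j)], [0.01+0.00j, -0.03-0.00j, 0.01+0.00j]] + [[(-0.01+0j), 0.03+0.02j, (0.05+0.02j)], [-0.00-0.00j, (0.01+0.01j), (0.02+0.01j)], [(-0-0j), (-0+0j), (-0+0.01j)]] + [[(-0.01-0j), (0.03-0.02j), (0.05-0.02j)], [(-0+0j), (0.01-0.01j), (0.02-0.01j)], [-0.00+0.00j, (-0-0j), -0.00-0.01j]]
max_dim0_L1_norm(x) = 0.16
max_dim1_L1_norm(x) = 0.14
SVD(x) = [[-0.98, 0.11, -0.15], [-0.19, -0.77, 0.61], [-0.05, 0.62, 0.78]] @ diag([0.13262998611016052, 0.06708761692509807, 0.0029220608703327583]) @ [[0.1, -0.05, -0.99], [0.31, -0.95, 0.08], [-0.95, -0.31, -0.08]]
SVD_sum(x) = [[-0.01, 0.01, 0.13], [-0.0, 0.00, 0.02], [-0.00, 0.00, 0.01]] + [[0.00, -0.01, 0.00], [-0.02, 0.05, -0.00], [0.01, -0.04, 0.00]] + [[0.0,0.00,0.00], [-0.00,-0.0,-0.0], [-0.0,-0.0,-0.0]]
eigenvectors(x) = [[(0.78+0j), (-0.94+0j), -0.94-0.00j],  [(-0.43+0j), (-0.3-0.05j), (-0.3+0.05j)],  [0.45+0.00j, (-0.02-0.13j), -0.02+0.13j]]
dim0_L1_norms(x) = [0.04, 0.09, 0.16]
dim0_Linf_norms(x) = [0.02, 0.05, 0.13]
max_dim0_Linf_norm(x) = 0.13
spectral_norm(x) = 0.13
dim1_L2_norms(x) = [0.13, 0.06, 0.04]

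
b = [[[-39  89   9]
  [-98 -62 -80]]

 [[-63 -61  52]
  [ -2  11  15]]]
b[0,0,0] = -39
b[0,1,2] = -80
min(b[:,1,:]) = -98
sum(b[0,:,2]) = -71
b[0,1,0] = -98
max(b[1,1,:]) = 15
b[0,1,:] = [-98, -62, -80]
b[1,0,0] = -63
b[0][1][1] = -62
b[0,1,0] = -98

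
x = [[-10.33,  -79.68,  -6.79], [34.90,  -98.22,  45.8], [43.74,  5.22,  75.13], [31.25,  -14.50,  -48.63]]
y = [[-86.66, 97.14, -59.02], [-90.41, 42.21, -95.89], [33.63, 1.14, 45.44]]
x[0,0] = -10.33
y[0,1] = 97.14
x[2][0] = 43.74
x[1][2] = 45.8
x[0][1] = -79.68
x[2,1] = 5.22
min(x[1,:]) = -98.22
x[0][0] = -10.33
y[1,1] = 42.21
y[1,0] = -90.41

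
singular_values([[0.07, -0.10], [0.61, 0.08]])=[0.62, 0.11]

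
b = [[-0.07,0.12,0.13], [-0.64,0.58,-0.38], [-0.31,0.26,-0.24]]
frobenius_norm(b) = 1.07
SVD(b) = [[-0.06, 0.96, 0.28], [-0.89, 0.07, -0.44], [-0.44, -0.28, 0.85]] @ diag([1.055077265625018, 0.18630625469695064, 0.0013939232511879067]) @ [[0.68,  -0.61,  0.42], [-0.14,  0.45,  0.88], [-0.72,  -0.66,  0.22]]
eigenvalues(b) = [(0.13+0.18j), (0.13-0.18j), (0.01+0j)]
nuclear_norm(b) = 1.24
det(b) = 0.00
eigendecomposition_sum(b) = [[-0.03+0.28j,(0.06-0.22j),0.07+0.28j], [(-0.32+0.34j),0.29-0.23j,(-0.18+0.44j)], [-0.16+0.08j,(0.13-0.04j),-0.12+0.13j]] + [[-0.03-0.28j, (0.06+0.22j), (0.07-0.28j)], [-0.32-0.34j, 0.29+0.23j, (-0.18-0.44j)], [(-0.16-0.08j), (0.13+0.04j), (-0.12-0.13j)]] + [[(-0-0j), (0.01+0j), (-0.01-0j)], [-0.00-0.00j, 0.01+0.00j, -0.01-0.00j], [0j, -0.00-0.00j, 0.00+0.00j]]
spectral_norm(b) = 1.06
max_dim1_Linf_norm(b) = 0.64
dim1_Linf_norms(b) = [0.13, 0.64, 0.31]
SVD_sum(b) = [[-0.04, 0.04, -0.03], [-0.64, 0.57, -0.39], [-0.32, 0.28, -0.19]] + [[-0.02, 0.08, 0.16], [-0.00, 0.01, 0.01], [0.01, -0.02, -0.05]] + [[-0.0, -0.0, 0.00],[0.00, 0.0, -0.0],[-0.0, -0.0, 0.00]]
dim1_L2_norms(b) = [0.19, 0.94, 0.47]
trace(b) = 0.27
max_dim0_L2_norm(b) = 0.71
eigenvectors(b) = [[-0.40+0.30j,(-0.4-0.3j),-0.72+0.00j],[-0.81+0.00j,-0.81-0.00j,-0.67+0.00j],[(-0.29-0.1j),-0.29+0.10j,0.20+0.00j]]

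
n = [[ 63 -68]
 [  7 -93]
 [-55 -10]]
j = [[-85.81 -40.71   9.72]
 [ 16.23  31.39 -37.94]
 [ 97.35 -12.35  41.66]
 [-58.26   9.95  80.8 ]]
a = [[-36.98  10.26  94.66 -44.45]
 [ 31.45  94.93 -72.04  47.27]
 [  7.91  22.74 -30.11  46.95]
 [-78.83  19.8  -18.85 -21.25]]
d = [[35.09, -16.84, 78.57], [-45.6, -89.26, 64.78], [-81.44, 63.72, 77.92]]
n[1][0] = 7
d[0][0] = 35.09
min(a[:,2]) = -72.04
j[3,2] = 80.8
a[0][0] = -36.98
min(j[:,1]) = -40.71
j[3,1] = 9.95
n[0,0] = 63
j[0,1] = -40.71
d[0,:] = [35.09, -16.84, 78.57]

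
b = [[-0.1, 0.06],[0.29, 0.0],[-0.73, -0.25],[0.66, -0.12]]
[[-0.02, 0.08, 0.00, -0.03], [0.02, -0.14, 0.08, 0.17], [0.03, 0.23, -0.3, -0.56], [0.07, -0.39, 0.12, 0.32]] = b@[[0.06,-0.5,0.26,0.58], [-0.28,0.54,0.46,0.54]]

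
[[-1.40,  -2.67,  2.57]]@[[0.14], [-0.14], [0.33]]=[[1.03]]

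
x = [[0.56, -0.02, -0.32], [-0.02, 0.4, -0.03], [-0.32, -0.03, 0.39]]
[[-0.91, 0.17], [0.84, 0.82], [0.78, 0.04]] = x @ [[-0.58, 0.99], [2.20, 2.17], [1.69, 1.07]]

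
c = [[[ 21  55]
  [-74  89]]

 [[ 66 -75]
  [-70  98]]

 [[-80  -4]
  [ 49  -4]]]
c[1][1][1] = 98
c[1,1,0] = -70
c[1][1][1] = 98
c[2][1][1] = -4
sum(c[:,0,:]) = -17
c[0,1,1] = 89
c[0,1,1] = 89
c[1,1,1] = 98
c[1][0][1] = -75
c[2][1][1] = -4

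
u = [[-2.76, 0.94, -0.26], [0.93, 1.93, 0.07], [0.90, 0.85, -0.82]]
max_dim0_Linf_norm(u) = 2.76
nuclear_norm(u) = 6.17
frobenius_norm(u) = 3.92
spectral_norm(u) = 3.05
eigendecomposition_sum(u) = [[0.07, 0.36, 0.00], [0.39, 2.04, 0.01], [0.13, 0.7, 0.0]] + [[-2.87, 0.63, -0.39], [0.54, -0.12, 0.07], [1.05, -0.23, 0.14]] + [[0.04, -0.05, 0.13],  [-0.01, 0.01, -0.02],  [-0.28, 0.38, -0.97]]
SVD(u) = [[-0.91, -0.4, 0.11], [0.3, -0.81, -0.50], [0.29, -0.42, 0.86]] @ diag([3.048461819930713, 2.338413471470487, 0.7791681261897634]) @ [[1.00, -0.01, 0.01], [-0.01, -0.99, 0.17], [0.0, -0.17, -0.99]]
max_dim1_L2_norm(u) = 2.93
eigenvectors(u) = [[-0.16,  -0.92,  -0.13], [-0.93,  0.18,  0.02], [-0.32,  0.34,  0.99]]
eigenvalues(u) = [2.12, -2.84, -0.92]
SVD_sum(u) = [[-2.77, 0.03, -0.02], [0.91, -0.01, 0.01], [0.89, -0.01, 0.01]] + [[0.01, 0.93, -0.16], [0.02, 1.87, -0.32], [0.01, 0.97, -0.17]] + [[0.0, -0.01, -0.08], [-0.00, 0.07, 0.38], [0.00, -0.11, -0.66]]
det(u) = 5.55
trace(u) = -1.65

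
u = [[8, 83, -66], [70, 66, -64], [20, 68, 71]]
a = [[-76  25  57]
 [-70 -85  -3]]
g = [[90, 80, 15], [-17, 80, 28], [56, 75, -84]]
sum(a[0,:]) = 6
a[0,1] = 25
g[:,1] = [80, 80, 75]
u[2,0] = 20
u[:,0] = [8, 70, 20]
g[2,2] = -84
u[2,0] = 20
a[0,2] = 57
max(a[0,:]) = 57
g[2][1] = 75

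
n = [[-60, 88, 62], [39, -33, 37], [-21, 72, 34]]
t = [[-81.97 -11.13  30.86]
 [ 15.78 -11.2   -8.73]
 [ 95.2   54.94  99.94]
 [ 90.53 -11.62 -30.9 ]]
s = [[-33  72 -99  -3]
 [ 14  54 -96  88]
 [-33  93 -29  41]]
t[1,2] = -8.73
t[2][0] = 95.2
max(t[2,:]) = 99.94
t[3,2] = -30.9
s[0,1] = 72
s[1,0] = 14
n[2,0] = -21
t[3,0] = 90.53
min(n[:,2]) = 34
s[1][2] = -96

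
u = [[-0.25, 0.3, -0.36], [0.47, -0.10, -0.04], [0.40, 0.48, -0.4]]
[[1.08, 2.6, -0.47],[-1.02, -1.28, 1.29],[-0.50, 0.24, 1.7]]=u @ [[-2.41, -3.57, 3.01], [-0.42, -1.55, 1.21], [-1.67, -6.04, 0.21]]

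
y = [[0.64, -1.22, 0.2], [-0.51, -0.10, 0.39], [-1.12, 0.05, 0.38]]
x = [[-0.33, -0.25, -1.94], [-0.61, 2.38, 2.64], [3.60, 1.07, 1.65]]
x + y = [[0.31, -1.47, -1.74],[-1.12, 2.28, 3.03],[2.48, 1.12, 2.03]]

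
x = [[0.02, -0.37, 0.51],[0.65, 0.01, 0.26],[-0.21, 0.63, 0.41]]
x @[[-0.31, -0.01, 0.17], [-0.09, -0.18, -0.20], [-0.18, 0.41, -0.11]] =[[-0.06, 0.28, 0.02], [-0.25, 0.10, 0.08], [-0.07, 0.06, -0.21]]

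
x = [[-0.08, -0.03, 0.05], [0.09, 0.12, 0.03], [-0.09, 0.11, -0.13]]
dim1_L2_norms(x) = [0.1, 0.15, 0.19]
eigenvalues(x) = [(-0.11+0.07j), (-0.11-0.07j), (0.13+0j)]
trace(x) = -0.09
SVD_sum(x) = [[0.01, -0.02, 0.02], [-0.01, 0.02, -0.02], [-0.06, 0.13, -0.12]] + [[-0.06, -0.04, -0.01], [0.12, 0.08, 0.03], [-0.03, -0.02, -0.01]] + [[-0.03, 0.03, 0.05], [-0.02, 0.01, 0.02], [-0.0, 0.00, 0.00]]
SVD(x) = [[-0.15,0.42,0.89], [0.18,-0.88,0.45], [0.97,0.23,0.06]] @ diag([0.19422242442269366, 0.16612431424085053, 0.07057168036385549]) @ [[-0.31, 0.68, -0.66], [-0.80, -0.56, -0.21], [-0.51, 0.47, 0.72]]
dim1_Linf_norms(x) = [0.08, 0.12, 0.13]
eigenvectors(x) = [[-0.26-0.47j,(-0.26+0.47j),(-0.04+0j)],[(-0.06+0.17j),-0.06-0.17j,(0.92+0j)],[(0.82+0j),(0.82-0j),(0.4+0j)]]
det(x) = 0.00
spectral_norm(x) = 0.19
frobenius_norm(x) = 0.27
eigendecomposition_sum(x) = [[(-0.04+0.06j),-0.01-0.01j,(0.03+0.04j)],  [0.02-0.00j,(-0+0.01j),-0.01j],  [(-0.05-0.1j),0.03-0.01j,-0.07+0.01j]] + [[-0.04-0.06j, -0.01+0.01j, (0.03-0.04j)], [(0.02+0j), -0.00-0.01j, 0.00+0.01j], [-0.05+0.10j, 0.03+0.01j, -0.07-0.01j]] + [[(-0-0j), (-0-0j), (-0+0j)], [0.04+0.00j, (0.12+0j), 0.02-0.00j], [0.02+0.00j, (0.05+0j), 0.01-0.00j]]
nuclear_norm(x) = 0.43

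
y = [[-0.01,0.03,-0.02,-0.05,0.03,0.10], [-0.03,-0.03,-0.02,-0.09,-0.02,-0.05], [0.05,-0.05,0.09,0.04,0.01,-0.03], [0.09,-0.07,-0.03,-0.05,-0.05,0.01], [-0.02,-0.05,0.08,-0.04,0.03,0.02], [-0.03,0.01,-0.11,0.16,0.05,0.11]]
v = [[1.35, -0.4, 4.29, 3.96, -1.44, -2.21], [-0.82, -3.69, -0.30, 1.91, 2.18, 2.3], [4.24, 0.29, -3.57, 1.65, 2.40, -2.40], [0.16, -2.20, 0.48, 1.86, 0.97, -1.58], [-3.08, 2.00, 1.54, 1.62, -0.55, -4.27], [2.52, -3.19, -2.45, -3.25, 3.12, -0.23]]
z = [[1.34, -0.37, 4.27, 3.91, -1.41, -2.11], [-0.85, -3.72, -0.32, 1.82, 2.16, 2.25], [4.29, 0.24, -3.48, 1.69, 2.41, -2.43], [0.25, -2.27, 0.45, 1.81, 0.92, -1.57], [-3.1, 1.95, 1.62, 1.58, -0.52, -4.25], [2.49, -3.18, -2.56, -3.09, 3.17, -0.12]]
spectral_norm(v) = 9.71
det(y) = 0.00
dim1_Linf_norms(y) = [0.1, 0.09, 0.09, 0.09, 0.08, 0.16]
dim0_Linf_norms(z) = [4.29, 3.72, 4.27, 3.91, 3.17, 4.25]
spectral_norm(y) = 0.26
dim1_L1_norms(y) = [0.24, 0.24, 0.27, 0.3, 0.24, 0.47]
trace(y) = 0.14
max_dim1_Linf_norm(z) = 4.29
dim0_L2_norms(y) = [0.11, 0.11, 0.17, 0.2, 0.09, 0.16]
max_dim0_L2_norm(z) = 6.31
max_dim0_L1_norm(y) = 0.43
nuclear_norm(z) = 30.39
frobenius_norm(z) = 14.36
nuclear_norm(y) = 0.74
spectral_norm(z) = 9.70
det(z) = -2762.75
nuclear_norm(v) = 30.58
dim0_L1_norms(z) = [12.32, 11.73, 12.7, 13.9, 10.59, 12.73]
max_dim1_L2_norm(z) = 6.72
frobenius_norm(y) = 0.36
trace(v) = -4.83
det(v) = -2587.42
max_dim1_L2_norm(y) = 0.23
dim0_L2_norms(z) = [6.07, 5.75, 6.31, 6.06, 4.86, 6.0]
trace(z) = -4.69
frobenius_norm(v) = 14.42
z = v + y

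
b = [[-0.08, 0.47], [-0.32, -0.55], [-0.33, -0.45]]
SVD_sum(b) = [[0.16, 0.36], [-0.26, -0.58], [-0.22, -0.50]] + [[-0.24,0.11], [-0.06,0.03], [-0.11,0.05]]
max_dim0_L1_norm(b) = 1.47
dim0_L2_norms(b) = [0.47, 0.85]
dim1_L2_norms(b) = [0.48, 0.64, 0.56]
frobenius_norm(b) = 0.97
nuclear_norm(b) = 1.22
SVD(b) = [[0.43, 0.89], [-0.68, 0.22], [-0.59, 0.39]] @ diag([0.9246876255346684, 0.2975782169162535]) @ [[0.41,  0.91], [-0.91,  0.41]]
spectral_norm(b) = 0.92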